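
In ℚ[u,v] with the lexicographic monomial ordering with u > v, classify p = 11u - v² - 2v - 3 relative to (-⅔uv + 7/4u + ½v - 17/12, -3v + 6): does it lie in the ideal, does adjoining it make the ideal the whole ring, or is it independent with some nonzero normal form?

First compute the reduced Gröbner basis of I by Buchberger's algorithm.
f_1 = -⅔uv + 7/4u + ½v - 17/12, LT = uv.
f_2 = -3v + 6, LT = v.

S(f_1,f_2): lcm = uv. S = -⅝u - ¾v + 17/8.
  leading term u: no divisor's leading term divides it; move -⅝u to the remainder.
  leading term v: subtract (¼)·f_2 from -¾v + 17/8 → ⅝
  leading term 1: no divisor's leading term divides it; move ⅝ to the remainder.
  remainder -⅝u + ⅝ ≠ 0; add h_3 = -⅝u + ⅝ to the basis.

The other S-polynomials (S(f_1,h_3), S(f_2,h_3)) all reduce to 0 modulo the current basis, so we have a Gröbner basis.
Inter-reduce: drop elements whose leading term is divisible by another's, tail-reduce, and make monic.
Reduced Gröbner basis: {u - 1, v - 2}.
Label its elements g_1 = u - 1, g_2 = v - 2.

Reduce p = 11u - v² - 2v - 3 modulo G:
  leading term u: subtract (11)·g_1 from 11u - v² - 2v - 3 → -v² - 2v + 8
  leading term v²: subtract (-v)·g_2 from -v² - 2v + 8 → -4v + 8
  leading term v: subtract (-4)·g_2 from -4v + 8 → 0
  normal form = 0.
Since the normal form is 0, p ∈ I.

11u - v² - 2v - 3 lies in I (it reduces to 0).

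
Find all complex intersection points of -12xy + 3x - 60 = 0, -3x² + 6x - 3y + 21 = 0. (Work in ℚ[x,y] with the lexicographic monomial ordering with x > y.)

{(4, -1), (-1 - I/2, 17/4 - 2*I), (-1 + I/2, 17/4 + 2*I)}

Compute a lex Gröbner basis by Buchberger's algorithm.
f_1 = -12xy + 3x - 60, LT = xy.
f_2 = -3x² + 6x - 3y + 21, LT = x².

S(f_1,f_2): lcm = x²y. S = -¼x² + 2xy + 5x - y² + 7y.
  reduce S modulo (f_1, f_2):
  remainder 5x - y² + 29/4y - 47/4 ≠ 0; add h_3 = 5x - y² + 29/4y - 47/4 to the basis.

S(f_1,h_3): lcm = xy. S = -¼x + ⅕y³ - 29/20y² + 47/20y + 5.
  reduce S modulo (f_1, f_2, h_3):
  remainder ⅕y³ - 3/2y² + 217/80y + 353/80 ≠ 0; add h_4 = ⅕y³ - 3/2y² + 217/80y + 353/80 to the basis.

The other S-polynomials (S(f_2,h_3), S(f_1,h_4), S(f_2,h_4), S(h_3,h_4)) all reduce to 0 modulo the current basis, so we have a Gröbner basis.
Inter-reduce: drop elements whose leading term is divisible by another's, tail-reduce, and make monic.
Reduced Gröbner basis: {x - ⅕y² + 29/20y - 47/20, y³ - 15/2y² + 217/16y + 353/16}.

A lex Gröbner basis eliminates variables successively. Here y³ - 15/2y² + 217/16y + 353/16 depends only on y, with roots {-1, 17/4 - 2*I, 17/4 + 2*I}; lifting each root through the earlier basis elements recovers the full solutions.
  y = -1: the earlier basis element becomes x - 4 = 0, giving x = 4 — point (4, -1).
  y = 17/4 - 2*I: the earlier basis element becomes x + 1 + I/2 = 0, giving x = -1 - I/2 — point (-1 - I/2, 17/4 - 2*I).
  y = 17/4 + 2*I: the earlier basis element becomes x + 1 - I/2 = 0, giving x = -1 + I/2 — point (-1 + I/2, 17/4 + 2*I).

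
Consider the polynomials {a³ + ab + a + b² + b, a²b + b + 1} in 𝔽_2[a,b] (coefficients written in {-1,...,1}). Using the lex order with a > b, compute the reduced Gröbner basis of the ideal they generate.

G = {a² + b⁵ + b⁴ + b³ + 1, ab + a + b⁵ + b³ + b + 1, b⁶ + b⁵ + b⁴ + 1}

f_1 = a³ + ab + a + b² + b, LT = a³.
f_2 = a²b + b + 1, LT = a²b.

S(f_1,f_2): lcm = a³b. S = ab² + a + b³ + b².
  leading term ab²: no divisor's leading term divides it; move ab² to the remainder.
  leading term a: no divisor's leading term divides it; move a to the remainder.
  leading term b³: no divisor's leading term divides it; move b³ to the remainder.
  leading term b²: no divisor's leading term divides it; move b² to the remainder.
  remainder ab² + a + b³ + b² ≠ 0; add g_3 = ab² + a + b³ + b² to the basis.

S(f_2,g_3): lcm = a²b². S = a² + ab³ + ab² + b² + b.
  leading term a²: no divisor's leading term divides it; move a² to the remainder.
  leading term ab³: subtract (b)·g_3 from ab³ + ab² + b² + b → ab² + ab + b⁴ + b³ + b² + b
  leading term ab²: subtract (1)·g_3 from ab² + ab + b⁴ + b³ + b² + b → ab + a + b⁴ + b
  leading term ab: no divisor's leading term divides it; move ab to the remainder.
  leading term a: no divisor's leading term divides it; move a to the remainder.
  leading term b⁴: no divisor's leading term divides it; move b⁴ to the remainder.
  leading term b: no divisor's leading term divides it; move b to the remainder.
  remainder a² + ab + a + b⁴ + b ≠ 0; add g_4 = a² + ab + a + b⁴ + b to the basis.

S(f_1,g_4): lcm = a³. S = a²b + a² + ab⁴ + a + b² + b.
  leading term a²b: subtract (1)·f_2 from a²b + a² + ab⁴ + a + b² + b → a² + ab⁴ + a + b² + 1
  leading term a²: subtract (1)·g_4 from a² + ab⁴ + a + b² + 1 → ab⁴ + ab + b⁴ + b² + b + 1
  leading term ab⁴: subtract (b²)·g_3 from ab⁴ + ab + b⁴ + b² + b + 1 → ab² + ab + b⁵ + b² + b + 1
  leading term ab²: subtract (1)·g_3 from ab² + ab + b⁵ + b² + b + 1 → ab + a + b⁵ + b³ + b + 1
  leading term ab: no divisor's leading term divides it; move ab to the remainder.
  leading term a: no divisor's leading term divides it; move a to the remainder.
  leading term b⁵: no divisor's leading term divides it; move b⁵ to the remainder.
  leading term b³: no divisor's leading term divides it; move b³ to the remainder.
  leading term b: no divisor's leading term divides it; move b to the remainder.
  leading term 1: no divisor's leading term divides it; move 1 to the remainder.
  remainder ab + a + b⁵ + b³ + b + 1 ≠ 0; add g_5 = ab + a + b⁵ + b³ + b + 1 to the basis.

S(g_3,g_4): lcm = a²b². S = a² + b⁶ + b³.
  leading term a²: subtract (1)·g_4 from a² + b⁶ + b³ → ab + a + b⁶ + b⁴ + b³ + b
  leading term ab: subtract (1)·g_5 from ab + a + b⁶ + b⁴ + b³ + b → b⁶ + b⁵ + b⁴ + 1
  leading term b⁶: no divisor's leading term divides it; move b⁶ to the remainder.
  leading term b⁵: no divisor's leading term divides it; move b⁵ to the remainder.
  leading term b⁴: no divisor's leading term divides it; move b⁴ to the remainder.
  leading term 1: no divisor's leading term divides it; move 1 to the remainder.
  remainder b⁶ + b⁵ + b⁴ + 1 ≠ 0; add g_6 = b⁶ + b⁵ + b⁴ + 1 to the basis.

The other S-polynomials (S(f_1,g_3), S(f_2,g_4), S(f_1,g_5), S(f_2,g_5), S(g_3,g_5), S(g_4,g_5), S(f_1,g_6), S(f_2,g_6), S(g_3,g_6), S(g_4,g_6), S(g_5,g_6)) all reduce to 0 modulo the current basis, so we have a Gröbner basis.
Inter-reduce: drop elements whose leading term is divisible by another's, tail-reduce, and make monic.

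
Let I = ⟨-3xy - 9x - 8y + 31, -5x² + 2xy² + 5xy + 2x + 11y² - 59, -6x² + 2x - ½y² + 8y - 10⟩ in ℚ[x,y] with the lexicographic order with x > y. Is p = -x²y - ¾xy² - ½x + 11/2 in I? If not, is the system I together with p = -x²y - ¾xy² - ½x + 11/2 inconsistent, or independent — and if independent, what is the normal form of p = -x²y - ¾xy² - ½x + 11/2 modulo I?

-x²y - ¾xy² - ½x + 11/2 lies in I (it reduces to 0).

First compute the reduced Gröbner basis of I by Buchberger's algorithm.
f_1 = -3xy - 9x - 8y + 31, LT = xy.
f_2 = -5x² + 2xy² + 5xy + 2x + 11y² - 59, LT = x².
f_3 = -6x² + 2x - ½y² + 8y - 10, LT = x².

S(f_1,f_2): lcm = x²y. S = 3x² + ⅖xy³ + xy² + 46/15xy - 31/3x + 11/5y³ - 59/5y.
  reduce S modulo (f_1, f_2, f_3):
  remainder -55/3x + 17/15y³ + 121/15y² - 434/45y - 167/45 ≠ 0; add h_4 = -55/3x + 17/15y³ + 121/15y² - 434/45y - 167/45 to the basis.

S(f_1,f_3): lcm = x²y. S = 3x² + 3xy - 31/3x - 1/12y³ + 4/3y² - 5/3y.
  reduce S modulo (f_1, f_2, f_3, h_4):
  remainder -3607/3300y³ - 184/75y² + 31991/2475y - 18052/2475 ≠ 0; add h_5 = -3607/3300y³ - 184/75y² + 31991/2475y - 18052/2475 to the basis.

S(f_2,f_3): lcm = x². S = -⅖xy² - xy - 1/15x - 137/60y² + 4/3y + 152/15.
  reduce S modulo (f_1, f_2, f_3, h_4, h_5):
  remainder -61355/43284y² - 112646/32463y + 409357/32463 ≠ 0; add h_6 = -61355/43284y² - 112646/32463y + 409357/32463 to the basis.

S(f_1,h_4): lcm = xy. S = 3x + 17/275y⁴ + 11/25y³ - 434/825y² + 2033/825y - 31/3.
  reduce S modulo (f_1, f_2, f_3, h_4, h_5, h_6):
  remainder 10297787863/1991767365y - 20595575726/1991767365 ≠ 0; add h_7 = 10297787863/1991767365y - 20595575726/1991767365 to the basis.

The other S-polynomials (S(f_2,h_4), S(f_3,h_4), S(f_1,h_5), S(f_2,h_5), S(f_3,h_5), S(h_4,h_5), S(f_1,h_6), S(f_2,h_6), S(f_3,h_6), S(h_4,h_6), S(h_5,h_6), S(f_1,h_7), S(f_2,h_7), S(f_3,h_7), S(h_4,h_7), S(h_5,h_7), S(h_6,h_7)) all reduce to 0 modulo the current basis, so we have a Gröbner basis.
Inter-reduce: drop elements whose leading term is divisible by another's, tail-reduce, and make monic.
Reduced Gröbner basis: {x - 1, y - 2}.
Label its elements g_1 = x - 1, g_2 = y - 2.

Reduce p = -x²y - ¾xy² - ½x + 11/2 modulo G:
  leading term x²y: subtract (-xy)·g_1 from -x²y - ¾xy² - ½x + 11/2 → -¾xy² - xy - ½x + 11/2
  leading term xy²: subtract (-¾y²)·g_1 from -¾xy² - xy - ½x + 11/2 → -xy - ½x - ¾y² + 11/2
  leading term xy: subtract (-y)·g_1 from -xy - ½x - ¾y² + 11/2 → -½x - ¾y² - y + 11/2
  leading term x: subtract (-½)·g_1 from -½x - ¾y² - y + 11/2 → -¾y² - y + 5
  leading term y²: subtract (-¾y)·g_2 from -¾y² - y + 5 → -5/2y + 5
  leading term y: subtract (-5/2)·g_2 from -5/2y + 5 → 0
  normal form = 0.
Since the normal form is 0, p ∈ I.

Ideal membership is decidable via reduction modulo a Gröbner basis.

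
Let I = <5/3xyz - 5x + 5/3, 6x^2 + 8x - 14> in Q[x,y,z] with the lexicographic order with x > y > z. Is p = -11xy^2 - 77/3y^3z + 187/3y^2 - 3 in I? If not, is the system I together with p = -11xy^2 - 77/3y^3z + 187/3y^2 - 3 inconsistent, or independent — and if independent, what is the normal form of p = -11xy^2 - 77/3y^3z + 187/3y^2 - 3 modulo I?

First compute the reduced Gröbner basis of I by Buchberger's algorithm.
f_1 = 5/3xyz - 5x + 5/3, LT = xyz.
f_2 = 6x^2 + 8x - 14, LT = x^2.

S(f_1,f_2): lcm = x^2yz. S = -3x^2 - 4/3xyz + x + 7/3yz.
  leading term x^2: subtract (-1/2)·f_2 from -3x^2 - 4/3xyz + x + 7/3yz → -4/3xyz + 5x + 7/3yz - 7
  leading term xyz: subtract (-4/5)·f_1 from -4/3xyz + 5x + 7/3yz - 7 → x + 7/3yz - 17/3
  leading term x: no divisor's leading term divides it; move x to the remainder.
  leading term yz: no divisor's leading term divides it; move 7/3yz to the remainder.
  leading term 1: no divisor's leading term divides it; move -17/3 to the remainder.
  remainder x + 7/3yz - 17/3 ≠ 0; add h_3 = x + 7/3yz - 17/3 to the basis.

S(f_1,h_3): lcm = xyz. S = -3x - 7/3y^2z^2 + 17/3yz + 1.
  leading term x: subtract (-3)·h_3 from -3x - 7/3y^2z^2 + 17/3yz + 1 → -7/3y^2z^2 + 38/3yz - 16
  leading term y^2z^2: no divisor's leading term divides it; move -7/3y^2z^2 to the remainder.
  leading term yz: no divisor's leading term divides it; move 38/3yz to the remainder.
  leading term 1: no divisor's leading term divides it; move -16 to the remainder.
  remainder -7/3y^2z^2 + 38/3yz - 16 ≠ 0; add h_4 = -7/3y^2z^2 + 38/3yz - 16 to the basis.

The other S-polynomials (S(f_2,h_3), S(f_1,h_4), S(f_2,h_4), S(h_3,h_4)) all reduce to 0 modulo the current basis, so we have a Gröbner basis.
Inter-reduce: drop elements whose leading term is divisible by another's, tail-reduce, and make monic.
Reduced Gröbner basis: {x + 7/3yz - 17/3, y^2z^2 - 38/7yz + 48/7}.
Label its elements g_1 = x + 7/3yz - 17/3, g_2 = y^2z^2 - 38/7yz + 48/7.

Reduce p = -11xy^2 - 77/3y^3z + 187/3y^2 - 3 modulo G:
  leading term xy^2: subtract (-11y^2)·g_1 from -11xy^2 - 77/3y^3z + 187/3y^2 - 3 → -3
  leading term 1: no divisor's leading term divides it; move -3 to the remainder.
  normal form = -3.
The normal form is nonzero, so p ∉ I. Since p minus its normal form lies in I, I + (p) = I + (r) where r = -3; decide whether this ideal is the whole ring.
Here r = -3 is a nonzero constant, hence a unit: 1 ∈ I + (p), the Gröbner basis of I + (p) is {1}, and the enlarged system has no common solution — adjoining p is inconsistent.

Adjoining -11xy^2 - 77/3y^3z + 187/3y^2 - 3 makes the ideal the whole ring: the system is inconsistent.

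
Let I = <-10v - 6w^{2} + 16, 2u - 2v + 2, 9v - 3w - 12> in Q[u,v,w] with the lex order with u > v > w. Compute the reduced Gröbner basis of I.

f_1 = -10v - 6w^{2} + 16, LT = v.
f_2 = 2u - 2v + 2, LT = u.
f_3 = 9v - 3w - 12, LT = v.

S(f_1,f_3): lcm = v. S = \tfrac{3}{5}w^{2} + \tfrac{1}{3}w - \tfrac{4}{15}.
  leading term w^{2}: no divisor's leading term divides it; move \tfrac{3}{5}w^{2} to the remainder.
  leading term w: no divisor's leading term divides it; move \tfrac{1}{3}w to the remainder.
  leading term 1: no divisor's leading term divides it; move -\tfrac{4}{15} to the remainder.
  remainder \tfrac{3}{5}w^{2} + \tfrac{1}{3}w - \tfrac{4}{15} ≠ 0; add g_4 = \tfrac{3}{5}w^{2} + \tfrac{1}{3}w - \tfrac{4}{15} to the basis.

The other S-polynomials (S(f_1,f_2), S(f_2,f_3), S(f_1,g_4), S(f_2,g_4), S(f_3,g_4)) all reduce to 0 modulo the current basis, so we have a Gröbner basis.
Inter-reduce: drop elements whose leading term is divisible by another's, tail-reduce, and make monic.

G = {u - \tfrac{1}{3}w - \tfrac{1}{3}, v - \tfrac{1}{3}w - \tfrac{4}{3}, w^{2} + \tfrac{5}{9}w - \tfrac{4}{9}}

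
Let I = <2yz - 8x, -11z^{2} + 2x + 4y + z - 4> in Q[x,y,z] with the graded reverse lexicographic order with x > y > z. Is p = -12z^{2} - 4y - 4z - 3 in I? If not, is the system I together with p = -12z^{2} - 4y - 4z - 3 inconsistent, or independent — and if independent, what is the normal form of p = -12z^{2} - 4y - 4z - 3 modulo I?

-12z^{2} - 4y - 4z - 3 is independent of I; its normal form modulo I is -\tfrac{24}{11}x - \tfrac{92}{11}y - \tfrac{56}{11}z + \tfrac{15}{11}.

First compute the reduced Gröbner basis of I by Buchberger's algorithm.
f_1 = 2yz - 8x, LT = yz.
f_2 = -11z^{2} + 2x + 4y + z - 4, LT = z^{2}.

S(f_1,f_2): lcm = yz^{2}. S = \tfrac{2}{11}xy + \tfrac{4}{11}y^{2} - 4xz + \tfrac{1}{11}yz - \tfrac{4}{11}y.
  leading term xy: no divisor's leading term divides it; move \tfrac{2}{11}xy to the remainder.
  leading term y^{2}: no divisor's leading term divides it; move \tfrac{4}{11}y^{2} to the remainder.
  leading term xz: no divisor's leading term divides it; move -4xz to the remainder.
  leading term yz: subtract (\tfrac{1}{22})·f_1 from \tfrac{1}{11}yz - \tfrac{4}{11}y → \tfrac{4}{11}x - \tfrac{4}{11}y
  leading term x: no divisor's leading term divides it; move \tfrac{4}{11}x to the remainder.
  leading term y: no divisor's leading term divides it; move -\tfrac{4}{11}y to the remainder.
  remainder \tfrac{2}{11}xy + \tfrac{4}{11}y^{2} - 4xz + \tfrac{4}{11}x - \tfrac{4}{11}y ≠ 0; add h_3 = \tfrac{2}{11}xy + \tfrac{4}{11}y^{2} - 4xz + \tfrac{4}{11}x - \tfrac{4}{11}y to the basis.

The other S-polynomials (S(f_1,h_3), S(f_2,h_3)) all reduce to 0 modulo the current basis, so we have a Gröbner basis.
Inter-reduce: drop elements whose leading term is divisible by another's, tail-reduce, and make monic.
Reduced Gröbner basis: {xy + 2y^{2} - 22xz + 2x - 2y, yz - 4x, z^{2} - \tfrac{2}{11}x - \tfrac{4}{11}y - \tfrac{1}{11}z + \tfrac{4}{11}}.
Label its elements g_1 = xy + 2y^{2} - 22xz + 2x - 2y, g_2 = yz - 4x, g_3 = z^{2} - \tfrac{2}{11}x - \tfrac{4}{11}y - \tfrac{1}{11}z + \tfrac{4}{11}.

Reduce p = -12z^{2} - 4y - 4z - 3 modulo G:
  leading term z^{2}: subtract (-12)·g_3 from -12z^{2} - 4y - 4z - 3 → -\tfrac{24}{11}x - \tfrac{92}{11}y - \tfrac{56}{11}z + \tfrac{15}{11}
  leading term x: no divisor's leading term divides it; move -\tfrac{24}{11}x to the remainder.
  leading term y: no divisor's leading term divides it; move -\tfrac{92}{11}y to the remainder.
  leading term z: no divisor's leading term divides it; move -\tfrac{56}{11}z to the remainder.
  leading term 1: no divisor's leading term divides it; move \tfrac{15}{11} to the remainder.
  normal form = -\tfrac{24}{11}x - \tfrac{92}{11}y - \tfrac{56}{11}z + \tfrac{15}{11}.
The normal form is nonzero, so p ∉ I. Since p minus its normal form lies in I, I + (p) = I + (r) where r = -\tfrac{24}{11}x - \tfrac{92}{11}y - \tfrac{56}{11}z + \tfrac{15}{11}; decide whether this ideal is the whole ring.
Run Buchberger on G together with r (pairs among the g_i already reduce to 0 since G is a Gröbner basis):
g_1 = xy + 2y^{2} - 22xz + 2x - 2y, LT = xy.
g_2 = yz - 4x, LT = yz.
g_3 = z^{2} - \tfrac{2}{11}x - \tfrac{4}{11}y - \tfrac{1}{11}z + \tfrac{4}{11}, LT = z^{2}.
r = -\tfrac{24}{11}x - \tfrac{92}{11}y - \tfrac{56}{11}z + \tfrac{15}{11}, LT = x.

S(g_1,r): lcm = xy. S = -\tfrac{11}{6}y^{2} - 22xz - \tfrac{7}{3}yz + 2x - \tfrac{11}{8}y.
  leading term y^{2}: no divisor's leading term divides it; move -\tfrac{11}{6}y^{2} to the remainder.
  leading term xz: subtract (\tfrac{121}{12}z)·r from -22xz - \tfrac{7}{3}yz + 2x - \tfrac{11}{8}y → 82yz + \tfrac{154}{3}z^{2} + 2x - \tfrac{11}{8}y - \tfrac{55}{4}z
  leading term yz: subtract (82)·g_2 from 82yz + \tfrac{154}{3}z^{2} + 2x - \tfrac{11}{8}y - \tfrac{55}{4}z → \tfrac{154}{3}z^{2} + 330x - \tfrac{11}{8}y - \tfrac{55}{4}z
  leading term z^{2}: subtract (\tfrac{154}{3})·g_3 from \tfrac{154}{3}z^{2} + 330x - \tfrac{11}{8}y - \tfrac{55}{4}z → \tfrac{1018}{3}x + \tfrac{415}{24}y - \tfrac{109}{12}z - \tfrac{56}{3}
  leading term x: subtract (-\tfrac{5599}{36})·r from \tfrac{1018}{3}x + \tfrac{415}{24}y - \tfrac{109}{12}z - \tfrac{56}{3} → -\tfrac{92411}{72}y - \tfrac{28831}{36}z + \tfrac{2321}{12}
  leading term y: no divisor's leading term divides it; move -\tfrac{92411}{72}y to the remainder.
  leading term z: no divisor's leading term divides it; move -\tfrac{28831}{36}z to the remainder.
  leading term 1: no divisor's leading term divides it; move \tfrac{2321}{12} to the remainder.
  remainder -\tfrac{11}{6}y^{2} - \tfrac{92411}{72}y - \tfrac{28831}{36}z + \tfrac{2321}{12} ≠ 0; add m_5 = -\tfrac{11}{6}y^{2} - \tfrac{92411}{72}y - \tfrac{28831}{36}z + \tfrac{2321}{12} to the basis.

The other S-polynomials (S(g_1,g_2), S(g_1,g_3), S(g_2,g_3), S(g_2,r), S(g_3,r), S(g_1,m_5), S(g_2,m_5), S(g_3,m_5), S(r,m_5)) all reduce to 0 modulo the current basis, so we have a Gröbner basis.
Inter-reduce: drop elements whose leading term is divisible by another's, tail-reduce, and make monic.
Reduced Gröbner basis: {y^{2} + \tfrac{8401}{12}y + \tfrac{2621}{6}z - \tfrac{211}{2}, yz + \tfrac{46}{3}y + \tfrac{28}{3}z - \tfrac{5}{2}, z^{2} + \tfrac{1}{3}y + \tfrac{1}{3}z + \tfrac{1}{4}, x + \tfrac{23}{6}y + \tfrac{7}{3}z - \tfrac{5}{8}}.
The reduced Gröbner basis of I + (p) is {y^{2} + \tfrac{8401}{12}y + \tfrac{2621}{6}z - \tfrac{211}{2}, yz + \tfrac{46}{3}y + \tfrac{28}{3}z - \tfrac{5}{2}, z^{2} + \tfrac{1}{3}y + \tfrac{1}{3}z + \tfrac{1}{4}, x + \tfrac{23}{6}y + \tfrac{7}{3}z - \tfrac{5}{8}} ≠ {1}, a proper ideal, so the enlarged system stays consistent: p is independent of I, with normal form -\tfrac{24}{11}x - \tfrac{92}{11}y - \tfrac{56}{11}z + \tfrac{15}{11}.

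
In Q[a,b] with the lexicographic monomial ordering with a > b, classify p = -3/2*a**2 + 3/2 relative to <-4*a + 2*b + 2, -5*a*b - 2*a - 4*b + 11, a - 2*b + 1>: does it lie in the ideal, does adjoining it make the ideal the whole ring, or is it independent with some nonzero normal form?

First compute the reduced Gröbner basis of I by Buchberger's algorithm.
f_1 = -4*a + 2*b + 2, LT = a.
f_2 = -5*a*b - 2*a - 4*b + 11, LT = a*b.
f_3 = a - 2*b + 1, LT = a.

S(f_1,f_2): lcm = a*b. S = -2/5*a - 1/2*b**2 - 13/10*b + 11/5.
  leading term a: subtract (1/10)·f_1 from -2/5*a - 1/2*b**2 - 13/10*b + 11/5 → -1/2*b**2 - 3/2*b + 2
  leading term b**2: no divisor's leading term divides it; move -1/2*b**2 to the remainder.
  leading term b: no divisor's leading term divides it; move -3/2*b to the remainder.
  leading term 1: no divisor's leading term divides it; move 2 to the remainder.
  remainder -1/2*b**2 - 3/2*b + 2 ≠ 0; add h_4 = -1/2*b**2 - 3/2*b + 2 to the basis.

S(f_1,f_3): lcm = a. S = 3/2*b - 3/2.
  leading term b: no divisor's leading term divides it; move 3/2*b to the remainder.
  leading term 1: no divisor's leading term divides it; move -3/2 to the remainder.
  remainder 3/2*b - 3/2 ≠ 0; add h_5 = 3/2*b - 3/2 to the basis.

S(f_2,f_3): lcm = a*b. S = 2/5*a + 2*b**2 - 1/5*b - 11/5.
  leading term a: subtract (-1/10)·f_1 from 2/5*a + 2*b**2 - 1/5*b - 11/5 → 2*b**2 - 2
  leading term b**2: subtract (-4)·h_4 from 2*b**2 - 2 → -6*b + 6
  leading term b: subtract (-4)·h_5 from -6*b + 6 → 0
  remainder 0.

S(f_1,h_4): leading monomials are coprime, so the S-polynomial reduces to 0 (Buchberger's first criterion).
S(f_2,h_4): lcm = a*b**2. S = -13/5*a*b + 4*a + 4/5*b**2 - 11/5*b.
  leading term a*b: subtract (13/20*b)·f_1 from -13/5*a*b + 4*a + 4/5*b**2 - 11/5*b → 4*a - 1/2*b**2 - 7/2*b
  leading term a: subtract (-1)·f_1 from 4*a - 1/2*b**2 - 7/2*b → -1/2*b**2 - 3/2*b + 2
  leading term b**2: subtract (1)·h_4 from -1/2*b**2 - 3/2*b + 2 → 0
  remainder 0.

S(f_3,h_4): leading monomials are coprime, so the S-polynomial reduces to 0 (Buchberger's first criterion).
S(f_1,h_5): leading monomials are coprime, so the S-polynomial reduces to 0 (Buchberger's first criterion).
S(f_2,h_5): lcm = a*b. S = 7/5*a + 4/5*b - 11/5.
  leading term a: subtract (-7/20)·f_1 from 7/5*a + 4/5*b - 11/5 → 3/2*b - 3/2
  leading term b: subtract (1)·h_5 from 3/2*b - 3/2 → 0
  remainder 0.

S(f_3,h_5): leading monomials are coprime, so the S-polynomial reduces to 0 (Buchberger's first criterion).
S(h_4,h_5): lcm = b**2. S = 4*b - 4.
  leading term b: subtract (8/3)·h_5 from 4*b - 4 → 0
  remainder 0.

Every S-polynomial of the final basis reduces to 0, so we have a Gröbner basis.
Inter-reduce: drop elements whose leading term is divisible by another's, tail-reduce, and make monic.
Reduced Gröbner basis: {a - 1, b - 1}.
Label its elements g_1 = a - 1, g_2 = b - 1.

Reduce p = -3/2*a**2 + 3/2 modulo G:
  leading term a**2: subtract (-3/2*a)·g_1 from -3/2*a**2 + 3/2 → -3/2*a + 3/2
  leading term a: subtract (-3/2)·g_1 from -3/2*a + 3/2 → 0
  normal form = 0.
Since the normal form is 0, p ∈ I.

Ideal membership is decidable via reduction modulo a Gröbner basis.

-3/2*a**2 + 3/2 lies in I (it reduces to 0).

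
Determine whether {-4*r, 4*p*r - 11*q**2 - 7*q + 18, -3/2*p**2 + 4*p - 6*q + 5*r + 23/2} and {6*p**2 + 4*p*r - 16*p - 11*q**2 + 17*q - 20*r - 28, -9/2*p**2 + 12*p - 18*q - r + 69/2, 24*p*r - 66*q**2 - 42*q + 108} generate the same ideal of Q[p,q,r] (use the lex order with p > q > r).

Yes, the ideals are equal.

For a fixed monomial order, each ideal has a unique reduced Gröbner basis; comparing bases decides equality.
Buchberger on the first generating set:
f_1 = -4*r, LT = r.
f_2 = 4*p*r - 11*q**2 - 7*q + 18, LT = p*r.
f_3 = -3/2*p**2 + 4*p - 6*q + 5*r + 23/2, LT = p**2.

S(f_1,f_2): lcm = p*r. S = 11/4*q**2 + 7/4*q - 9/2.
  leading term q**2: no divisor's leading term divides it; move 11/4*q**2 to the remainder.
  leading term q: no divisor's leading term divides it; move 7/4*q to the remainder.
  leading term 1: no divisor's leading term divides it; move -9/2 to the remainder.
  remainder 11/4*q**2 + 7/4*q - 9/2 ≠ 0; add g_4 = 11/4*q**2 + 7/4*q - 9/2 to the basis.

The other S-polynomials (S(f_1,f_3), S(f_2,f_3), S(f_1,g_4), S(f_2,g_4), S(f_3,g_4)) all reduce to 0 modulo the current basis, so we have a Gröbner basis.
Inter-reduce: drop elements whose leading term is divisible by another's, tail-reduce, and make monic.
Reduced Gröbner basis: {p**2 - 8/3*p + 4*q - 23/3, q**2 + 7/11*q - 18/11, r}.

Buchberger on the second generating set:
h_1 = 6*p**2 + 4*p*r - 16*p - 11*q**2 + 17*q - 20*r - 28, LT = p**2.
h_2 = -9/2*p**2 + 12*p - 18*q - r + 69/2, LT = p**2.
h_3 = 24*p*r - 66*q**2 - 42*q + 108, LT = p*r.

S(h_1,h_2): lcm = p**2. S = 2/3*p*r - 11/6*q**2 - 7/6*q - 32/9*r + 3.
  leading term p*r: subtract (1/36)·h_3 from 2/3*p*r - 11/6*q**2 - 7/6*q - 32/9*r + 3 → -32/9*r
  leading term r: no divisor's leading term divides it; move -32/9*r to the remainder.
  remainder -32/9*r ≠ 0; add k_4 = -32/9*r to the basis.

S(h_1,h_3): lcm = p**2*r. S = 11/4*p*q**2 + 7/4*p*q + 2/3*p*r**2 - 8/3*p*r - 9/2*p - 11/6*q**2*r + 17/6*q*r - 10/3*r**2 - 14/3*r.
  leading term p*q**2: no divisor's leading term divides it; move 11/4*p*q**2 to the remainder.
  leading term p*q: no divisor's leading term divides it; move 7/4*p*q to the remainder.
  leading term p*r**2: subtract (1/36*r)·h_3 from 2/3*p*r**2 - 8/3*p*r - 9/2*p - 11/6*q**2*r + 17/6*q*r - 10/3*r**2 - 14/3*r → -8/3*p*r - 9/2*p + 4*q*r - 10/3*r**2 - 23/3*r
  leading term p*r: subtract (-1/9)·h_3 from -8/3*p*r - 9/2*p + 4*q*r - 10/3*r**2 - 23/3*r → -9/2*p - 22/3*q**2 + 4*q*r - 14/3*q - 10/3*r**2 - 23/3*r + 12
  leading term p: no divisor's leading term divides it; move -9/2*p to the remainder.
  leading term q**2: no divisor's leading term divides it; move -22/3*q**2 to the remainder.
  leading term q*r: subtract (-9/8*q)·k_4 from 4*q*r - 14/3*q - 10/3*r**2 - 23/3*r + 12 → -14/3*q - 10/3*r**2 - 23/3*r + 12
  leading term q: no divisor's leading term divides it; move -14/3*q to the remainder.
  leading term r**2: subtract (15/16*r)·k_4 from -10/3*r**2 - 23/3*r + 12 → -23/3*r + 12
  leading term r: subtract (69/32)·k_4 from -23/3*r + 12 → 12
  leading term 1: no divisor's leading term divides it; move 12 to the remainder.
  remainder 11/4*p*q**2 + 7/4*p*q - 9/2*p - 22/3*q**2 - 14/3*q + 12 ≠ 0; add k_5 = 11/4*p*q**2 + 7/4*p*q - 9/2*p - 22/3*q**2 - 14/3*q + 12 to the basis.

S(h_3,k_4): lcm = p*r. S = -11/4*q**2 - 7/4*q + 9/2.
  leading term q**2: no divisor's leading term divides it; move -11/4*q**2 to the remainder.
  leading term q: no divisor's leading term divides it; move -7/4*q to the remainder.
  leading term 1: no divisor's leading term divides it; move 9/2 to the remainder.
  remainder -11/4*q**2 - 7/4*q + 9/2 ≠ 0; add k_6 = -11/4*q**2 - 7/4*q + 9/2 to the basis.

The other S-polynomials (S(h_2,h_3), S(h_1,k_4), S(h_2,k_4), S(h_1,k_5), S(h_2,k_5), S(h_3,k_5), S(k_4,k_5), S(h_1,k_6), S(h_2,k_6), S(h_3,k_6), S(k_4,k_6), S(k_5,k_6)) all reduce to 0 modulo the current basis, so we have a Gröbner basis.
Inter-reduce: drop elements whose leading term is divisible by another's, tail-reduce, and make monic.
Reduced Gröbner basis: {p**2 - 8/3*p + 4*q - 23/3, q**2 + 7/11*q - 18/11, r}.

Same reduced basis, so the two generating sets span the same ideal.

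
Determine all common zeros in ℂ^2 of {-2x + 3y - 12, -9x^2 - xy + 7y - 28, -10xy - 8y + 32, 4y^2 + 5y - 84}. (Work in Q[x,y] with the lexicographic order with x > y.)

{(0, 4)}

Compute a lex Gröbner basis by Buchberger's algorithm.
f_1 = -2x + 3y - 12, LT = x.
f_2 = -9x^2 - xy + 7y - 28, LT = x^2.
f_3 = -10xy - 8y + 32, LT = xy.
f_4 = 4y^2 + 5y - 84, LT = y^2.

S(f_1,f_2): lcm = x^2. S = -29/18xy + 6x + 7/9y - 28/9.
  reduce S modulo (f_1, f_2, f_3, f_4):
  remainder 3235/144y - 3235/36 ≠ 0; add h_5 = 3235/144y - 3235/36 to the basis.

The other S-polynomials (S(f_1,f_3), S(f_1,f_4), S(f_2,f_3), S(f_2,f_4), S(f_3,f_4), S(f_1,h_5), S(f_2,h_5), S(f_3,h_5), S(f_4,h_5)) all reduce to 0 modulo the current basis, so we have a Gröbner basis.
Inter-reduce: drop elements whose leading term is divisible by another's, tail-reduce, and make monic.
Reduced Gröbner basis: {x, y - 4}.

Elimination: the polynomial y - 4 lies in the elimination ideal for y, so y ∈ {4}. For each such y, the remaining basis elements (now univariate) give the rest of the solution.
  y = 4: the earlier basis element becomes x = 0, giving x = 0 — point (0, 4).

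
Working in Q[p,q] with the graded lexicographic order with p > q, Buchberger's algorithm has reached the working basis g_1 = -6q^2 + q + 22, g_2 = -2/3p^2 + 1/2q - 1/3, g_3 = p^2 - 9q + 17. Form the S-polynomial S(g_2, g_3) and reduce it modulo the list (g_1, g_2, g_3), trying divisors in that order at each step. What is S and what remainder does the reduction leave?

lcm(LM(g_2), LM(g_3)) = p^2.
S = (lcm/LT(g_2))·g_2 − (lcm/LT(g_3))·g_3 = 33/4q - 33/2.
Reduce S modulo (g_1, g_2, g_3) in that order:
  leading term q: no divisor's leading term divides it; move 33/4q to the remainder.
  leading term 1: no divisor's leading term divides it; move -33/2 to the remainder.
The remainder 33/4q - 33/2 is nonzero, so it would be added as the next basis element.

S(g_2, g_3) = 33/4q - 33/2; remainder on division = 33/4q - 33/2.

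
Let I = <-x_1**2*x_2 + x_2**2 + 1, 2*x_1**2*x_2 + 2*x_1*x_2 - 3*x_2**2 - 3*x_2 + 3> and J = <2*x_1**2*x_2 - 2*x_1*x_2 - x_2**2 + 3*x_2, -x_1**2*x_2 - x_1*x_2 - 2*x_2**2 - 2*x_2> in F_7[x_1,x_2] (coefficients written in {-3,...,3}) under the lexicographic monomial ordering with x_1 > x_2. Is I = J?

Since reduced Gröbner bases are canonical representatives of ideals under a given ordering, it suffices to compute and compare them.
Buchberger on the first generating set:
f_1 = -x_1**2*x_2 + x_2**2 + 1, LT = x_1**2*x_2.
f_2 = 2*x_1**2*x_2 + 2*x_1*x_2 - 3*x_2**2 - 3*x_2 + 3, LT = x_1**2*x_2.

S(f_1,f_2): lcm = x_1**2*x_2. S = -x_1*x_2 - 3*x_2**2 - 2*x_2 + 1.
  reduce S modulo (f_1, f_2):
  remainder -x_1*x_2 - 3*x_2**2 - 2*x_2 + 1 ≠ 0; add g_3 = -x_1*x_2 - 3*x_2**2 - 2*x_2 + 1 to the basis.

S(f_1,g_3): lcm = x_1**2*x_2. S = -3*x_1*x_2**2 - 2*x_1*x_2 + x_1 - x_2**2 - 1.
  reduce S modulo (f_1, f_2, g_3):
  remainder x_1 + 2*x_2**3 - 3*x_2**2 + x_2 - 3 ≠ 0; add g_4 = x_1 + 2*x_2**3 - 3*x_2**2 + x_2 - 3 to the basis.

S(f_1,g_4): lcm = x_1**2*x_2. S = -2*x_1*x_2**4 + 3*x_1*x_2**3 - x_1*x_2**2 + 3*x_1*x_2 - x_2**2 - 1.
  reduce S modulo (f_1, f_2, g_3, g_4):
  remainder -x_2**5 + 2*x_2**4 + 2*x_2**3 + 2*x_2**2 + 2 ≠ 0; add g_5 = -x_2**5 + 2*x_2**4 + 2*x_2**3 + 2*x_2**2 + 2 to the basis.

S(g_3,g_4): lcm = x_1*x_2. S = -2*x_2**4 + 3*x_2**3 + 2*x_2**2 - 2*x_2 - 1.
  reduce S modulo (f_1, f_2, g_3, g_4, g_5):
  remainder -2*x_2**4 + 3*x_2**3 + 2*x_2**2 - 2*x_2 - 1 ≠ 0; add g_6 = -2*x_2**4 + 3*x_2**3 + 2*x_2**2 - 2*x_2 - 1 to the basis.

The other S-polynomials (S(f_2,g_3), S(f_2,g_4), S(f_1,g_5), S(f_2,g_5), S(g_3,g_5), S(g_4,g_5), S(f_1,g_6), S(f_2,g_6), S(g_3,g_6), S(g_4,g_6), S(g_5,g_6)) all reduce to 0 modulo the current basis, so we have a Gröbner basis.
Inter-reduce: drop elements whose leading term is divisible by another's, tail-reduce, and make monic.
Reduced Gröbner basis: {x_1 + 2*x_2**3 - 3*x_2**2 + x_2 - 3, x_2**4 + 2*x_2**3 - x_2**2 + x_2 - 3}.

Buchberger on the second generating set:
h_1 = 2*x_1**2*x_2 - 2*x_1*x_2 - x_2**2 + 3*x_2, LT = x_1**2*x_2.
h_2 = -x_1**2*x_2 - x_1*x_2 - 2*x_2**2 - 2*x_2, LT = x_1**2*x_2.

S(h_1,h_2): lcm = x_1**2*x_2. S = -2*x_1*x_2 + x_2**2 + 3*x_2.
  reduce S modulo (h_1, h_2):
  remainder -2*x_1*x_2 + x_2**2 + 3*x_2 ≠ 0; add k_3 = -2*x_1*x_2 + x_2**2 + 3*x_2 to the basis.

S(h_1,k_3): lcm = x_1**2*x_2. S = -3*x_1*x_2**2 - 3*x_1*x_2 + 3*x_2**2 - 2*x_2.
  reduce S modulo (h_1, h_2, k_3):
  remainder 2*x_2**3 - 3*x_2**2 - 3*x_2 ≠ 0; add k_4 = 2*x_2**3 - 3*x_2**2 - 3*x_2 to the basis.

The other S-polynomials (S(h_2,k_3), S(h_1,k_4), S(h_2,k_4), S(k_3,k_4)) all reduce to 0 modulo the current basis, so we have a Gröbner basis.
Inter-reduce: drop elements whose leading term is divisible by another's, tail-reduce, and make monic.
Reduced Gröbner basis: {x_1*x_2 + 3*x_2**2 + 2*x_2, x_2**3 + 2*x_2**2 + 2*x_2}.

These differ, so the ideals are not equal.
The choice of monomial ordering does not affect the verdict — as long as both bases are computed under the same ordering, their equality decides ideal equality.

No, the ideals differ.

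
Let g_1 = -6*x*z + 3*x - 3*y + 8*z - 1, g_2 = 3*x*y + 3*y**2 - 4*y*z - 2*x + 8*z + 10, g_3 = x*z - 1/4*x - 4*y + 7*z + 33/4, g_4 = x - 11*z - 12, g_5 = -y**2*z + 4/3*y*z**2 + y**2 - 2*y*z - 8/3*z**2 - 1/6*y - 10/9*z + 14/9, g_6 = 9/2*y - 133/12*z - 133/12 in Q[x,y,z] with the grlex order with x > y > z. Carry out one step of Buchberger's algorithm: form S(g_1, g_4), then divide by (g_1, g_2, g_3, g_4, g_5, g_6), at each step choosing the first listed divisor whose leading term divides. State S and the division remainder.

S(g_1, g_4) = 11*z**2 - 1/2*x + 1/2*y + 32/3*z + 1/6; remainder on division = 11*z**2 + 691/108*z - 497/108.

lcm(LM(g_1), LM(g_4)) = x*z.
S = (lcm/LT(g_1))·g_1 − (lcm/LT(g_4))·g_4 = 11*z**2 - 1/2*x + 1/2*y + 32/3*z + 1/6.
Reduce S modulo (g_1, g_2, g_3, g_4, g_5, g_6) in that order:
  leading term z**2: no divisor's leading term divides it; move 11*z**2 to the remainder.
  leading term x: subtract (-1/2)·g_4 from -1/2*x + 1/2*y + 32/3*z + 1/6 → 1/2*y + 31/6*z - 35/6
  leading term y: subtract (1/9)·g_6 from 1/2*y + 31/6*z - 35/6 → 691/108*z - 497/108
  leading term z: no divisor's leading term divides it; move 691/108*z to the remainder.
  leading term 1: no divisor's leading term divides it; move -497/108 to the remainder.
The remainder 11*z**2 + 691/108*z - 497/108 is nonzero, so it would be added as the next basis element.
An S-polynomial is built so that the two leading terms cancel; whether anything survives reduction is exactly the Gröbner-basis criterion.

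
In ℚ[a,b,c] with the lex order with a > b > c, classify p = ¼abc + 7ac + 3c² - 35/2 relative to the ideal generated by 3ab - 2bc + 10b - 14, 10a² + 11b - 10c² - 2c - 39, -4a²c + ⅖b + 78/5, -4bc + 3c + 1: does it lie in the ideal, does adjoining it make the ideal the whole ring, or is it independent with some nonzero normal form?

¼abc + 7ac + 3c² - 35/2 lies in I (it reduces to 0).

First compute the reduced Gröbner basis of I by Buchberger's algorithm.
f_1 = 3ab - 2bc + 10b - 14, LT = ab.
f_2 = 10a² + 11b - 10c² - 2c - 39, LT = a².
f_3 = -4a²c + ⅖b + 78/5, LT = a²c.
f_4 = -4bc + 3c + 1, LT = bc.

S(f_1,f_2): lcm = a²b. S = -⅔abc + 10/3ab - 14/3a - 11/10b² + bc² + ⅕bc + 39/10b.
  reduce S modulo (f_1, f_2, f_3, f_4):
  remainder -14/3a - 11/10b² - 649/90b + 5/12c² + 23/45c + 1003/60 ≠ 0; add h_5 = -14/3a - 11/10b² - 649/90b + 5/12c² + 23/45c + 1003/60 to the basis.

S(f_1,f_3): lcm = a²bc. S = -⅔abc² + 10/3abc - 14/3ac + 1/10b² + 39/10b.
  reduce S modulo (f_1, f_2, f_3, f_4, h_5):
  remainder 1/10b² + 167/40b - ¾c³ - ⅖c² - 377/160c - 123/160 ≠ 0; add h_6 = 1/10b² + 167/40b - ¾c³ - ⅖c² - 377/160c - 123/160 to the basis.

S(f_1,f_4): lcm = abc. S = ¾ac + ¼a - ⅔bc² + 10/3bc - 14/3c.
  reduce S modulo (f_1, f_2, f_3, f_4, h_5, h_6):
  remainder 341/168b - ⅜c³ - 101/160c² - 6641/3360c + 1601/1680 ≠ 0; add h_7 = 341/168b - ⅜c³ - 101/160c² - 6641/3360c + 1601/1680 to the basis.

S(f_2,f_3): lcm = a²c. S = 11/10bc + 1/10b - c³ - ⅕c² - 39/10c + 39/10.
  reduce S modulo (f_1, f_2, f_3, f_4, h_5, h_6, h_7):
  remainder -3347/3410c³ - 11519/68200c² - 101537/34100c + 281533/68200 ≠ 0; add h_8 = -3347/3410c³ - 11519/68200c² - 101537/34100c + 281533/68200 to the basis.

S(f_1,h_5): lcm = ab. S = -33/140b³ - 649/420b² + 5/56bc² - 39/70bc + 5809/840b - 14/3.
  reduce S modulo (f_1, f_2, f_3, f_4, h_5, h_6, h_7, h_8):
  remainder -414161087/5622960c² - 126597333/937160c + 234749017/1124592 ≠ 0; add h_9 = -414161087/5622960c² - 126597333/937160c + 234749017/1124592 to the basis.

S(f_2,h_5): lcm = a². S = -33/140ab² - 649/420ab + 5/56ac² + 23/210ac + 1003/280a + 11/10b - c² - ⅕c - 39/10.
  reduce S modulo (f_1, f_2, f_3, f_4, h_5, h_6, h_7, h_8, h_9):
  remainder 181201444328917837/391240285927263360c - 181201444328917837/391240285927263360 ≠ 0; add h_10 = 181201444328917837/391240285927263360c - 181201444328917837/391240285927263360 to the basis.

The other S-polynomials (S(f_2,f_4), S(f_3,f_4), S(f_3,h_5), S(f_4,h_5), S(f_1,h_6), S(f_2,h_6), S(f_3,h_6), S(f_4,h_6), S(h_5,h_6), S(f_1,h_7), S(f_2,h_7), S(f_3,h_7), S(f_4,h_7), S(h_5,h_7), S(h_6,h_7), S(f_1,h_8), S(f_2,h_8), S(f_3,h_8), S(f_4,h_8), S(h_5,h_8), S(h_6,h_8), S(h_7,h_8), S(f_1,h_9), S(f_2,h_9), S(f_3,h_9), S(f_4,h_9), S(h_5,h_9), S(h_6,h_9), S(h_7,h_9), S(h_8,h_9), S(f_1,h_10), S(f_2,h_10), S(f_3,h_10), S(f_4,h_10), S(h_5,h_10), S(h_6,h_10), S(h_7,h_10), S(h_8,h_10), S(h_9,h_10)) all reduce to 0 modulo the current basis, so we have a Gröbner basis.
Inter-reduce: drop elements whose leading term is divisible by another's, tail-reduce, and make monic.
Reduced Gröbner basis: {a - 2, b - 1, c - 1}.
Label its elements g_1 = a - 2, g_2 = b - 1, g_3 = c - 1.

Reduce p = ¼abc + 7ac + 3c² - 35/2 modulo G:
  leading term abc: subtract (¼bc)·g_1 from ¼abc + 7ac + 3c² - 35/2 → 7ac + ½bc + 3c² - 35/2
  leading term ac: subtract (7c)·g_1 from 7ac + ½bc + 3c² - 35/2 → ½bc + 3c² + 14c - 35/2
  leading term bc: subtract (½c)·g_2 from ½bc + 3c² + 14c - 35/2 → 3c² + 29/2c - 35/2
  leading term c²: subtract (3c)·g_3 from 3c² + 29/2c - 35/2 → 35/2c - 35/2
  leading term c: subtract (35/2)·g_3 from 35/2c - 35/2 → 0
  normal form = 0.
Since the normal form is 0, p ∈ I.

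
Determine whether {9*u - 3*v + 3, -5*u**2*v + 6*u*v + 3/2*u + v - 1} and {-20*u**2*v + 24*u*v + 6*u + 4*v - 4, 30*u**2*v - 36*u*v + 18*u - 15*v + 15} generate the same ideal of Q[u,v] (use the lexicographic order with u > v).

Since reduced Gröbner bases are canonical representatives of ideals under a given ordering, it suffices to compute and compare them.
Buchberger on the first generating set:
f_1 = 9*u - 3*v + 3, LT = u.
f_2 = -5*u**2*v + 6*u*v + 3/2*u + v - 1, LT = u**2*v.

S(f_1,f_2): lcm = u**2*v. S = -1/3*u*v**2 + 23/15*u*v + 3/10*u + 1/5*v - 1/5.
  leading term u*v**2: subtract (-1/27*v**2)·f_1 from -1/3*u*v**2 + 23/15*u*v + 3/10*u + 1/5*v - 1/5 → 23/15*u*v + 3/10*u - 1/9*v**3 + 1/9*v**2 + 1/5*v - 1/5
  leading term u*v: subtract (23/135*v)·f_1 from 23/15*u*v + 3/10*u - 1/9*v**3 + 1/9*v**2 + 1/5*v - 1/5 → 3/10*u - 1/9*v**3 + 28/45*v**2 - 14/45*v - 1/5
  leading term u: subtract (1/30)·f_1 from 3/10*u - 1/9*v**3 + 28/45*v**2 - 14/45*v - 1/5 → -1/9*v**3 + 28/45*v**2 - 19/90*v - 3/10
  leading term v**3: no divisor's leading term divides it; move -1/9*v**3 to the remainder.
  leading term v**2: no divisor's leading term divides it; move 28/45*v**2 to the remainder.
  leading term v: no divisor's leading term divides it; move -19/90*v to the remainder.
  leading term 1: no divisor's leading term divides it; move -3/10 to the remainder.
  remainder -1/9*v**3 + 28/45*v**2 - 19/90*v - 3/10 ≠ 0; add g_3 = -1/9*v**3 + 28/45*v**2 - 19/90*v - 3/10 to the basis.

The other S-polynomials (S(f_1,g_3), S(f_2,g_3)) all reduce to 0 modulo the current basis, so we have a Gröbner basis.
Inter-reduce: drop elements whose leading term is divisible by another's, tail-reduce, and make monic.
Reduced Gröbner basis: {u - 1/3*v + 1/3, v**3 - 28/5*v**2 + 19/10*v + 27/10}.

Buchberger on the second generating set:
h_1 = -20*u**2*v + 24*u*v + 6*u + 4*v - 4, LT = u**2*v.
h_2 = 30*u**2*v - 36*u*v + 18*u - 15*v + 15, LT = u**2*v.

S(h_1,h_2): lcm = u**2*v. S = -9/10*u + 3/10*v - 3/10.
  leading term u: no divisor's leading term divides it; move -9/10*u to the remainder.
  leading term v: no divisor's leading term divides it; move 3/10*v to the remainder.
  leading term 1: no divisor's leading term divides it; move -3/10 to the remainder.
  remainder -9/10*u + 3/10*v - 3/10 ≠ 0; add k_3 = -9/10*u + 3/10*v - 3/10 to the basis.

S(h_1,k_3): lcm = u**2*v. S = 1/3*u*v**2 - 23/15*u*v - 3/10*u - 1/5*v + 1/5.
  leading term u*v**2: subtract (-10/27*v**2)·k_3 from 1/3*u*v**2 - 23/15*u*v - 3/10*u - 1/5*v + 1/5 → -23/15*u*v - 3/10*u + 1/9*v**3 - 1/9*v**2 - 1/5*v + 1/5
  leading term u*v: subtract (46/27*v)·k_3 from -23/15*u*v - 3/10*u + 1/9*v**3 - 1/9*v**2 - 1/5*v + 1/5 → -3/10*u + 1/9*v**3 - 28/45*v**2 + 14/45*v + 1/5
  leading term u: subtract (1/3)·k_3 from -3/10*u + 1/9*v**3 - 28/45*v**2 + 14/45*v + 1/5 → 1/9*v**3 - 28/45*v**2 + 19/90*v + 3/10
  leading term v**3: no divisor's leading term divides it; move 1/9*v**3 to the remainder.
  leading term v**2: no divisor's leading term divides it; move -28/45*v**2 to the remainder.
  leading term v: no divisor's leading term divides it; move 19/90*v to the remainder.
  leading term 1: no divisor's leading term divides it; move 3/10 to the remainder.
  remainder 1/9*v**3 - 28/45*v**2 + 19/90*v + 3/10 ≠ 0; add k_4 = 1/9*v**3 - 28/45*v**2 + 19/90*v + 3/10 to the basis.

The other S-polynomials (S(h_2,k_3), S(h_1,k_4), S(h_2,k_4), S(k_3,k_4)) all reduce to 0 modulo the current basis, so we have a Gröbner basis.
Inter-reduce: drop elements whose leading term is divisible by another's, tail-reduce, and make monic.
Reduced Gröbner basis: {u - 1/3*v + 1/3, v**3 - 28/5*v**2 + 19/10*v + 27/10}.

The two bases agree; hence the ideals are identical.

Yes, the ideals are equal.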